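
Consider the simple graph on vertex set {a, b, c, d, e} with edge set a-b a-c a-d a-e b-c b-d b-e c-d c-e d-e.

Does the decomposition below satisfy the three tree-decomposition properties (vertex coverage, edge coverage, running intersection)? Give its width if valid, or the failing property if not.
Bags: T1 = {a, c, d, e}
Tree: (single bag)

No — vertex b appears in no bag.

A tree decomposition must satisfy three properties: every vertex lies in some bag; for every edge, both endpoints lie together in some bag; and for every vertex, the bags containing it form a connected subtree. Here vertex b appears in no bag, so the decomposition is invalid.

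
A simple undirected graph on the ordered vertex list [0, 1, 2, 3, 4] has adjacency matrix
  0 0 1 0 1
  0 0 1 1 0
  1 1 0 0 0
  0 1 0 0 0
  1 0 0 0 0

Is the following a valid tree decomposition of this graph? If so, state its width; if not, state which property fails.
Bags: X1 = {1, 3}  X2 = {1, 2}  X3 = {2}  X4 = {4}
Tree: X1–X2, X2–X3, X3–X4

No — vertex 0 appears in no bag.

A tree decomposition must satisfy three properties: every vertex lies in some bag; for every edge, both endpoints lie together in some bag; and for every vertex, the bags containing it form a connected subtree. Here vertex 0 appears in no bag, so the decomposition is invalid.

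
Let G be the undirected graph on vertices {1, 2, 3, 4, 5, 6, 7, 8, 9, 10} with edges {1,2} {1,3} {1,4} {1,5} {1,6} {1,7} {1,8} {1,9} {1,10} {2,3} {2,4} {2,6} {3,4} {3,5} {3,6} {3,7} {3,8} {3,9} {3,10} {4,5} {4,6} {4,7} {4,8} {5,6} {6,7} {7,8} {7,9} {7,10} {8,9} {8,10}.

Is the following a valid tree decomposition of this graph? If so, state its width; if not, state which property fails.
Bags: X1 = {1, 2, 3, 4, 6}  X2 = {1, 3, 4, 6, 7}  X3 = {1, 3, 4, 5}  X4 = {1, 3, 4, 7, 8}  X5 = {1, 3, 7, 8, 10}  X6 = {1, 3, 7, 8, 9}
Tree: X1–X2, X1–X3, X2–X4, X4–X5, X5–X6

No — edge (6,5) lies in no bag.

A tree decomposition must satisfy three properties: every vertex lies in some bag; for every edge, both endpoints lie together in some bag; and for every vertex, the bags containing it form a connected subtree. Here edge (6,5) lies in no bag, so the decomposition is invalid.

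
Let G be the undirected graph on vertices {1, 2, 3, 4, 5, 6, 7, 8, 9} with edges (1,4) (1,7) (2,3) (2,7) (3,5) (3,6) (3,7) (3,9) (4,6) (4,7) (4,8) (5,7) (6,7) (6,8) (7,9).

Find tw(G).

A width-2 tree decomposition is:
Bags: B1 = {3, 6, 7}  B2 = {2, 3, 7}  B3 = {4, 6, 7}  B4 = {3, 5, 7}  B5 = {3, 7, 9}  B6 = {1, 4, 7}  B7 = {4, 6, 8}
Tree: B1–B2, B1–B3, B2–B4, B4–B5, B3–B6, B3–B7
The largest bag has 3 vertices, giving width 2; this decomposition certifies tw(G) ≤ 2. On the other hand G contains the 3-clique {4, 6, 8}. A clique must lie in a single bag of any decomposition, so no decomposition can have width below 2. The upper and lower bounds meet at 2, so that is the treewidth.

2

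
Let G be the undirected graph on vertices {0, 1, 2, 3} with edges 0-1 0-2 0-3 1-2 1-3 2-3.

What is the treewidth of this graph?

3

A width-3 tree decomposition is:
Bags: B1 = {0, 1, 2, 3}
Tree: (single bag)
A single bag containing all 4 vertices is trivially a valid decomposition of width 3. Conversely, {0, 1, 2, 3} is a clique of size 4, and the vertices of any clique must share a bag in every tree decomposition; so some bag has ≥ 4 vertices and tw(G) ≥ 3. Combining the bounds, tw(G) = 3.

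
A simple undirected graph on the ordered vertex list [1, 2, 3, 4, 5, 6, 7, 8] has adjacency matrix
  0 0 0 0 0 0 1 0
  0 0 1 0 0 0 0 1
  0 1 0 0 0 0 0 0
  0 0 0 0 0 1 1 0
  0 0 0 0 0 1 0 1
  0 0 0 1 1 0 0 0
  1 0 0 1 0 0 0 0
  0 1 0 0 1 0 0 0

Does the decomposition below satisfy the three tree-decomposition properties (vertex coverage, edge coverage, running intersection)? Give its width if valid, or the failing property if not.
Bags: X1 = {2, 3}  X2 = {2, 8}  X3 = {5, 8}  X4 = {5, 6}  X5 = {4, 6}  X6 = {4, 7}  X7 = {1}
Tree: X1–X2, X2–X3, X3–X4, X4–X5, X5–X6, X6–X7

No — edge (7,1) lies in no bag.

A tree decomposition must satisfy three properties: every vertex lies in some bag; for every edge, both endpoints lie together in some bag; and for every vertex, the bags containing it form a connected subtree. Here edge (7,1) lies in no bag, so the decomposition is invalid.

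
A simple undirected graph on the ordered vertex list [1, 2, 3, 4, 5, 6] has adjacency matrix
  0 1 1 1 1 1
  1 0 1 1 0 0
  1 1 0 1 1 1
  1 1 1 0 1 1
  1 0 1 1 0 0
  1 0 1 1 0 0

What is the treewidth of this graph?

3

A width-3 tree decomposition is:
Bags: B1 = {1, 3, 4, 5}  B2 = {1, 2, 3, 4}  B3 = {1, 3, 4, 6}
Tree: B1–B2, B1–B3
Each bag holds 4 vertices, so the decomposition has width 3, which upper-bounds the treewidth. On the other hand G contains the 4-clique {1, 2, 3, 4}. A clique must lie in a single bag of any decomposition, so no decomposition can have width below 3. The upper and lower bounds meet at 3, so that is the treewidth.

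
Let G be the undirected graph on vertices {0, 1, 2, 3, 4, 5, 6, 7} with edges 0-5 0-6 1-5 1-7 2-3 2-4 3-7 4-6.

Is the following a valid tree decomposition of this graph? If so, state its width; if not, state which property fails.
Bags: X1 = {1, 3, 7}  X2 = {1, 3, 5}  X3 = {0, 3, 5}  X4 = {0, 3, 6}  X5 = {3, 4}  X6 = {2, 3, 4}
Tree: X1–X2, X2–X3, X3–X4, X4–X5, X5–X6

A tree decomposition must satisfy three properties: every vertex lies in some bag; for every edge, both endpoints lie together in some bag; and for every vertex, the bags containing it form a connected subtree. Here edge (6,4) lies in no bag, so the decomposition is invalid.

No — edge (6,4) lies in no bag.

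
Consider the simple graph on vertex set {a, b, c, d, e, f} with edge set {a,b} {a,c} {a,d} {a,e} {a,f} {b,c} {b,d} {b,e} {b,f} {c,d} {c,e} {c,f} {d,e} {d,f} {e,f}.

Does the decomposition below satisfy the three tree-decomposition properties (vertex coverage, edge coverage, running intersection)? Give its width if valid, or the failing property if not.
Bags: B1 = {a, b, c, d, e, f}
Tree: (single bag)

Checking the three conditions: (i) the bags cover all of {a, b, c, d, e, f}; (ii) for each edge, some bag contains both endpoints; (iii) the bags containing any fixed vertex form a subtree. All hold, so the decomposition is valid with width 6 − 1 = 5.

Yes; width 5.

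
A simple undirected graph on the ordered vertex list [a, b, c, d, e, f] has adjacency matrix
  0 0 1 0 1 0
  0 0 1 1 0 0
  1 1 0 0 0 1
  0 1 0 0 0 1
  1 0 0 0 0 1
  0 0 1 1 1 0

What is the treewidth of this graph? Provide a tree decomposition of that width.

Each bag holds 3 vertices, so the decomposition has width 2, which upper-bounds the treewidth. The edges e–a–c–f–e form a cycle, so G is not a tree and its treewidth is at least 2. Combining the bounds, tw(G) = 2.

Treewidth 2.
One optimal decomposition is:
Bags: B1 = {a, e, f}  B2 = {a, c, f}  B3 = {c, d, f}  B4 = {b, c, d}
Tree: B1–B2, B2–B3, B3–B4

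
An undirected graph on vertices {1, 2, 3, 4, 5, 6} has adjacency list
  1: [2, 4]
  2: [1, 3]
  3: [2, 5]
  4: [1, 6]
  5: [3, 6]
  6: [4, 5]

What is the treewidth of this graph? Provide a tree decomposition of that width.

Treewidth 2.
One optimal decomposition is:
Bags: B1 = {3, 5, 6}  B2 = {2, 3, 6}  B3 = {1, 2, 6}  B4 = {1, 4, 6}
Tree: B1–B2, B2–B3, B3–B4

Each bag holds 3 vertices, so the decomposition has width 2, which upper-bounds the treewidth. The edges 6–5–3–2–1–4–6 form a cycle, so G is not a tree and its treewidth is at least 2. The upper and lower bounds meet at 2, so that is the treewidth.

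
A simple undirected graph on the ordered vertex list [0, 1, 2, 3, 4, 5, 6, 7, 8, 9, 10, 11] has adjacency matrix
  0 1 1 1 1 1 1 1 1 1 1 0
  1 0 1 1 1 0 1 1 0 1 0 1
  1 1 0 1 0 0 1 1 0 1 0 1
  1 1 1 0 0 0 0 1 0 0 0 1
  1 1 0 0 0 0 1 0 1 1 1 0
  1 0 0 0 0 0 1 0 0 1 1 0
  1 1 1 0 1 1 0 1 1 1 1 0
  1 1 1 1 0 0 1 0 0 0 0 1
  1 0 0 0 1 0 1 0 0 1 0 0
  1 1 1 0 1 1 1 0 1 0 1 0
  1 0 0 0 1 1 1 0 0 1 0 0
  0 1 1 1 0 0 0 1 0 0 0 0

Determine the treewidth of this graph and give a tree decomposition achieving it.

Every bag has size at most 5, so the width is 5 − 1 = 4 and tw(G) ≤ 4. For the lower bound, the 5 vertices {0, 1, 2, 3, 7} are pairwise adjacent, and any tree decomposition puts a clique entirely inside one bag — forcing width ≥ 4. Hence tw(G) = 4 exactly.

Treewidth 4.
One such decomposition:
Bags: B1 = {0, 1, 2, 6, 9}  B2 = {0, 1, 4, 6, 9}  B3 = {0, 4, 6, 9, 10}  B4 = {0, 1, 2, 6, 7}  B5 = {0, 5, 6, 9, 10}  B6 = {0, 1, 2, 3, 7}  B7 = {1, 2, 3, 7, 11}  B8 = {0, 4, 6, 8, 9}
Tree: B1–B2, B2–B3, B1–B4, B3–B5, B4–B6, B6–B7, B2–B8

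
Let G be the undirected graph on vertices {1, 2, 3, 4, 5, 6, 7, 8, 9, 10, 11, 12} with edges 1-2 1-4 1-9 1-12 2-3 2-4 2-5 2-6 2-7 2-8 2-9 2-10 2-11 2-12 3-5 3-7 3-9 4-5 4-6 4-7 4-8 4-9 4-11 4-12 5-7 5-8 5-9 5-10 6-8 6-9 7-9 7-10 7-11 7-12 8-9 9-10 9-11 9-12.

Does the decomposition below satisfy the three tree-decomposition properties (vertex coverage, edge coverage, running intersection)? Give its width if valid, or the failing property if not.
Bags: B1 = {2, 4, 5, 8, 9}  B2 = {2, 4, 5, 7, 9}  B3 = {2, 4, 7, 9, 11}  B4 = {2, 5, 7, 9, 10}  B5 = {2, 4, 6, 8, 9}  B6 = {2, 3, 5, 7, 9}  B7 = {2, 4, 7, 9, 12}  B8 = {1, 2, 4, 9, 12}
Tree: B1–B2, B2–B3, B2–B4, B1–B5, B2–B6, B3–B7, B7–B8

Yes; width 4.

Every vertex of G appears in some bag (union = {1, 2, 3, 4, 5, 6, 7, 8, 9, 10, 11, 12}); every edge is covered by a bag; and for each vertex v the set of bags containing v is connected in the bag tree. The decomposition is therefore valid. The largest bag has 5 vertices, so the width is 4.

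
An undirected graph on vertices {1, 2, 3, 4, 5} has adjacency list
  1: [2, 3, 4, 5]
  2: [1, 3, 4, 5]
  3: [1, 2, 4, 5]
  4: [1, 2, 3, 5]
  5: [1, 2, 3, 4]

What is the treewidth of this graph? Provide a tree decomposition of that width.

Treewidth 4.
Bags: B1 = {1, 2, 3, 4, 5}
Tree: (single bag)

A single bag containing all 5 vertices is trivially a valid decomposition of width 4. Conversely, {1, 2, 3, 4, 5} is a clique of size 5, and the vertices of any clique must share a bag in every tree decomposition; so some bag has ≥ 5 vertices and tw(G) ≥ 4. Hence tw(G) = 4 exactly.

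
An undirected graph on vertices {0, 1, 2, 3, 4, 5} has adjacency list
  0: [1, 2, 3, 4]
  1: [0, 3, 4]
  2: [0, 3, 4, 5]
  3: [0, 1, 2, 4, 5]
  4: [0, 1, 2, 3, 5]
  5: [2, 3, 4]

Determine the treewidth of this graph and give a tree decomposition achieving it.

Treewidth 3.
Bags: B1 = {0, 1, 3, 4}  B2 = {0, 2, 3, 4}  B3 = {2, 3, 4, 5}
Tree: B1–B2, B2–B3

The largest bag has 4 vertices, giving width 3; this decomposition certifies tw(G) ≤ 3. For the lower bound, the 4 vertices {0, 1, 3, 4} are pairwise adjacent, and any tree decomposition puts a clique entirely inside one bag — forcing width ≥ 3. Hence tw(G) = 3 exactly.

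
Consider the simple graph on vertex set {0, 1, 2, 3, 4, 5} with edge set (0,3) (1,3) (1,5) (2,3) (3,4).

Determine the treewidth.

1

A width-1 tree decomposition is:
Bags: B1 = {0, 3}  B2 = {3, 4}  B3 = {1, 3}  B4 = {1, 5}  B5 = {2, 3}
Tree: B1–B2, B1–B3, B3–B4, B1–B5
The largest bag has 2 vertices, giving width 1; this decomposition certifies tw(G) ≤ 1. Since G has at least one edge (e.g. 0–3), it is not an edgeless graph, so tw(G) ≥ 1. Combining the bounds, tw(G) = 1.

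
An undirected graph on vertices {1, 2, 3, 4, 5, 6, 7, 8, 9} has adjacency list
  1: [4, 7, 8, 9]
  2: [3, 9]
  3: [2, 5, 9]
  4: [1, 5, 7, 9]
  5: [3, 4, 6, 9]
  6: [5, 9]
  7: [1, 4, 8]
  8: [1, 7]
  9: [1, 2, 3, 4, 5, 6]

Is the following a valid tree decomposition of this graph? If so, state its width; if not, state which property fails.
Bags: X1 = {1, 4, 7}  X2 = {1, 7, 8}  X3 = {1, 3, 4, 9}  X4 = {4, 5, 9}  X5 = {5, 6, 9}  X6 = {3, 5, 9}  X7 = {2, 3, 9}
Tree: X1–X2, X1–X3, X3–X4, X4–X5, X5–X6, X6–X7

A tree decomposition must satisfy three properties: every vertex lies in some bag; for every edge, both endpoints lie together in some bag; and for every vertex, the bags containing it form a connected subtree. Here bags containing vertex 3 are not connected in the tree, so the decomposition is invalid.

No — bags containing vertex 3 are not connected in the tree.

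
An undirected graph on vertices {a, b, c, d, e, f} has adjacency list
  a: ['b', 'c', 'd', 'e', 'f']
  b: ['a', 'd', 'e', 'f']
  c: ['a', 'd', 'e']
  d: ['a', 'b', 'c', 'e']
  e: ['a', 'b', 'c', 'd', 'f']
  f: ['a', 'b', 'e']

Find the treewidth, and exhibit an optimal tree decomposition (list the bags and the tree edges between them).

The largest bag has 4 vertices, giving width 3; this decomposition certifies tw(G) ≤ 3. On the other hand G contains the 4-clique {a, c, d, e}. A clique must lie in a single bag of any decomposition, so no decomposition can have width below 3. The upper and lower bounds meet at 3, so that is the treewidth.

Treewidth 3.
One such decomposition:
Bags: B1 = {a, b, d, e}  B2 = {a, b, e, f}  B3 = {a, c, d, e}
Tree: B1–B2, B1–B3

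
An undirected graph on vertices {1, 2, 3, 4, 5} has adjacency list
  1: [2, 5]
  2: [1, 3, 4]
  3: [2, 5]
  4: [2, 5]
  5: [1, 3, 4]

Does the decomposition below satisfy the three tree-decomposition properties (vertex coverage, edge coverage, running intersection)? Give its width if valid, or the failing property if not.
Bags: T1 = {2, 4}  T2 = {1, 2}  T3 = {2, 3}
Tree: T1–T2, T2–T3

A tree decomposition must satisfy three properties: every vertex lies in some bag; for every edge, both endpoints lie together in some bag; and for every vertex, the bags containing it form a connected subtree. Here vertex 5 appears in no bag, so the decomposition is invalid.

No — vertex 5 appears in no bag.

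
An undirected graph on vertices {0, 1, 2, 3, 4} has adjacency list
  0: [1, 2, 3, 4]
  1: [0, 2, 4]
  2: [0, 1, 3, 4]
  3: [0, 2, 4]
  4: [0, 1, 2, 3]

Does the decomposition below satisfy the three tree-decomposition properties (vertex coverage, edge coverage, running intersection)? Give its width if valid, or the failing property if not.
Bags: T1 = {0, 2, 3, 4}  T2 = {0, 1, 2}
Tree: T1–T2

No — edge (4,1) lies in no bag.

A tree decomposition must satisfy three properties: every vertex lies in some bag; for every edge, both endpoints lie together in some bag; and for every vertex, the bags containing it form a connected subtree. Here edge (4,1) lies in no bag, so the decomposition is invalid.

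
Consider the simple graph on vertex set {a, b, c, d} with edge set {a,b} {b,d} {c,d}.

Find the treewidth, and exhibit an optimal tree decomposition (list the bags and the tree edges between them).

The largest bag has 2 vertices, giving width 1; this decomposition certifies tw(G) ≤ 1. Any graph with an edge has treewidth ≥ 1, and G has the edge b–a. The upper and lower bounds meet at 1, so that is the treewidth.

Treewidth 1.
Bags: B1 = {a, b}  B2 = {b, d}  B3 = {c, d}
Tree: B1–B2, B2–B3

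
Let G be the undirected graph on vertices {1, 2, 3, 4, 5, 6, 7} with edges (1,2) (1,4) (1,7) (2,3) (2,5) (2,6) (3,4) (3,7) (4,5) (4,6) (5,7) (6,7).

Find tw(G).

3

A width-3 tree decomposition is:
Bags: B1 = {2, 4, 6, 7}  B2 = {2, 3, 4, 7}  B3 = {2, 4, 5, 7}  B4 = {1, 2, 4, 7}
Tree: B1–B2, B2–B3, B3–B4
The largest bag has 4 vertices, giving width 3; this decomposition certifies tw(G) ≤ 3. For the lower bound: the 4 vertex sets {4,6}, {3,7}, {2}, {5} are disjoint, each induces a connected subgraph, and every pair is joined by at least one edge of G. Contracting each set to a single vertex therefore yields K_{4} as a minor, and since treewidth is minor-monotone, tw(G) ≥ tw(K_{4}) = 3. Combining the bounds, tw(G) = 3.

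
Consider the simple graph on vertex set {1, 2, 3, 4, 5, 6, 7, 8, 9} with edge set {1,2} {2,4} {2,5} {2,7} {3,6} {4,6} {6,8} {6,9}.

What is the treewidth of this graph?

A width-1 tree decomposition is:
Bags: B1 = {2, 5}  B2 = {2, 7}  B3 = {2, 4}  B4 = {4, 6}  B5 = {6, 8}  B6 = {3, 6}  B7 = {1, 2}  B8 = {6, 9}
Tree: B1–B2, B2–B3, B3–B4, B4–B5, B4–B6, B2–B7, B5–B8
Each bag holds 2 vertices, so the decomposition has width 1, which upper-bounds the treewidth. Since G has at least one edge (e.g. 5–2), it is not an edgeless graph, so tw(G) ≥ 1. Hence tw(G) = 1 exactly.

1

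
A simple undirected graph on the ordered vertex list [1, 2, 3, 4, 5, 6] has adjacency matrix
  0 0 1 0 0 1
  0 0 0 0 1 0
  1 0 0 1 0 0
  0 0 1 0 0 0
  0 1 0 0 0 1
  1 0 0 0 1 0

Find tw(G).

1

A width-1 tree decomposition is:
Bags: B1 = {2, 5}  B2 = {5, 6}  B3 = {1, 6}  B4 = {1, 3}  B5 = {3, 4}
Tree: B1–B2, B2–B3, B3–B4, B4–B5
The largest bag has 2 vertices, giving width 1; this decomposition certifies tw(G) ≤ 1. Since G has at least one edge (e.g. 2–5), it is not an edgeless graph, so tw(G) ≥ 1. Therefore the treewidth is 1.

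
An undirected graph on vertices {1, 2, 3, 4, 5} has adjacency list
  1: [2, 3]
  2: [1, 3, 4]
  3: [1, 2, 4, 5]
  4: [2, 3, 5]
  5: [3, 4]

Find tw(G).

2

A width-2 tree decomposition is:
Bags: B1 = {2, 3, 4}  B2 = {3, 4, 5}  B3 = {1, 2, 3}
Tree: B1–B2, B1–B3
The largest bag has 3 vertices, giving width 2; this decomposition certifies tw(G) ≤ 2. For the lower bound, the 3 vertices {1, 2, 3} are pairwise adjacent, and any tree decomposition puts a clique entirely inside one bag — forcing width ≥ 2. Hence tw(G) = 2 exactly.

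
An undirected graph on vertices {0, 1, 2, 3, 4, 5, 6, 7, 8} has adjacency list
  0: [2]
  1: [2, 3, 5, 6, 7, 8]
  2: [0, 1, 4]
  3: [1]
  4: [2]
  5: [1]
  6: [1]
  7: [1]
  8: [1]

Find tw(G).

A width-1 tree decomposition is:
Bags: B1 = {1, 2}  B2 = {1, 3}  B3 = {1, 7}  B4 = {2, 4}  B5 = {1, 5}  B6 = {0, 2}  B7 = {1, 6}  B8 = {1, 8}
Tree: B1–B2, B1–B3, B1–B4, B2–B5, B4–B6, B5–B7, B2–B8
Each bag holds 2 vertices, so the decomposition has width 1, which upper-bounds the treewidth. Any graph with an edge has treewidth ≥ 1, and G has the edge 2–1. The upper and lower bounds meet at 1, so that is the treewidth.

1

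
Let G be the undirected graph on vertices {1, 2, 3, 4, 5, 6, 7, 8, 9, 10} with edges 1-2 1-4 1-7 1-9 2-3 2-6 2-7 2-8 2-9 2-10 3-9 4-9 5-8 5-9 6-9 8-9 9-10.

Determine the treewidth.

2

A width-2 tree decomposition is:
Bags: B1 = {1, 2, 7}  B2 = {1, 2, 9}  B3 = {2, 6, 9}  B4 = {2, 3, 9}  B5 = {1, 4, 9}  B6 = {2, 9, 10}  B7 = {2, 8, 9}  B8 = {5, 8, 9}
Tree: B1–B2, B2–B3, B3–B4, B2–B5, B4–B6, B2–B7, B7–B8
The largest bag has 3 vertices, giving width 2; this decomposition certifies tw(G) ≤ 2. For the lower bound, the 3 vertices {1, 2, 9} are pairwise adjacent, and any tree decomposition puts a clique entirely inside one bag — forcing width ≥ 2. The upper and lower bounds meet at 2, so that is the treewidth.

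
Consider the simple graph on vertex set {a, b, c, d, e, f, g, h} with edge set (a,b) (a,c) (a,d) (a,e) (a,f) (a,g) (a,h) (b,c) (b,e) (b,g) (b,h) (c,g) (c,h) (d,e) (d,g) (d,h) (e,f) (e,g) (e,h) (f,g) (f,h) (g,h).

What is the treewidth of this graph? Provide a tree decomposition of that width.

Treewidth 4.
One such decomposition:
Bags: B1 = {a, e, f, g, h}  B2 = {a, b, e, g, h}  B3 = {a, b, c, g, h}  B4 = {a, d, e, g, h}
Tree: B1–B2, B2–B3, B2–B4

Every bag has size at most 5, so the width is 5 − 1 = 4 and tw(G) ≤ 4. On the other hand G contains the 5-clique {a, d, e, g, h}. A clique must lie in a single bag of any decomposition, so no decomposition can have width below 4. The upper and lower bounds meet at 4, so that is the treewidth.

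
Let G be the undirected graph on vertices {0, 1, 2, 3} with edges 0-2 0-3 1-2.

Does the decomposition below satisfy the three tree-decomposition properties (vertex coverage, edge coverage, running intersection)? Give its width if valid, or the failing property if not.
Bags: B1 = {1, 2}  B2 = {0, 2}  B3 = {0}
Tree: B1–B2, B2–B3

No — vertex 3 appears in no bag.

A tree decomposition must satisfy three properties: every vertex lies in some bag; for every edge, both endpoints lie together in some bag; and for every vertex, the bags containing it form a connected subtree. Here vertex 3 appears in no bag, so the decomposition is invalid.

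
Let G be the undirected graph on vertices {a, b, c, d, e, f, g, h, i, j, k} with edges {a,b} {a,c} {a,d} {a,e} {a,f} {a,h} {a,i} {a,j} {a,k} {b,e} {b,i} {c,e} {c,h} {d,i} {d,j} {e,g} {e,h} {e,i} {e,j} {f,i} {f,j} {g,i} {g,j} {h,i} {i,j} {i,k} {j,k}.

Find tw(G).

A width-3 tree decomposition is:
Bags: B1 = {a, e, h, i}  B2 = {a, e, i, j}  B3 = {e, g, i, j}  B4 = {a, c, e, h}  B5 = {a, b, e, i}  B6 = {a, d, i, j}  B7 = {a, f, i, j}  B8 = {a, i, j, k}
Tree: B1–B2, B2–B3, B1–B4, B2–B5, B2–B6, B6–B7, B7–B8
The largest bag has 4 vertices, giving width 3; this decomposition certifies tw(G) ≤ 3. Conversely, {a, c, e, h} is a clique of size 4, and the vertices of any clique must share a bag in every tree decomposition; so some bag has ≥ 4 vertices and tw(G) ≥ 3. Combining the bounds, tw(G) = 3.

3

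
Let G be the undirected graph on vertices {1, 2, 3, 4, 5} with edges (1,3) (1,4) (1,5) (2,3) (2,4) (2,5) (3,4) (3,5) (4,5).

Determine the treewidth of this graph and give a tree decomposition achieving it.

Treewidth 3.
One such decomposition:
Bags: B1 = {1, 3, 4, 5}  B2 = {2, 3, 4, 5}
Tree: B1–B2

The largest bag has 4 vertices, giving width 3; this decomposition certifies tw(G) ≤ 3. Conversely, {1, 3, 4, 5} is a clique of size 4, and the vertices of any clique must share a bag in every tree decomposition; so some bag has ≥ 4 vertices and tw(G) ≥ 3. Combining the bounds, tw(G) = 3.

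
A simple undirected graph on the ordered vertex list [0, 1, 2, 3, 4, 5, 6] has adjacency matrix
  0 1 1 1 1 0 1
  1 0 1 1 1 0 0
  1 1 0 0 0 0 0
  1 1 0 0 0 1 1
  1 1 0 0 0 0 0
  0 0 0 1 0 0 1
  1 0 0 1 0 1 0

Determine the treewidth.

A width-2 tree decomposition is:
Bags: B1 = {0, 1, 3}  B2 = {0, 3, 6}  B3 = {0, 1, 2}  B4 = {3, 5, 6}  B5 = {0, 1, 4}
Tree: B1–B2, B1–B3, B2–B4, B3–B5
The largest bag has 3 vertices, giving width 2; this decomposition certifies tw(G) ≤ 2. For the lower bound, the 3 vertices {0, 1, 2} are pairwise adjacent, and any tree decomposition puts a clique entirely inside one bag — forcing width ≥ 2. Therefore the treewidth is 2.

2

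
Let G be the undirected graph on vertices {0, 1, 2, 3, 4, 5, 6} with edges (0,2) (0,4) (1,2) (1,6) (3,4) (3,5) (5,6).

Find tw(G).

2

A width-2 tree decomposition is:
Bags: B1 = {0, 1, 2}  B2 = {0, 1, 4}  B3 = {1, 3, 4}  B4 = {1, 3, 5}  B5 = {1, 5, 6}
Tree: B1–B2, B2–B3, B3–B4, B4–B5
The largest bag has 3 vertices, giving width 2; this decomposition certifies tw(G) ≤ 2. The edges 1–2–0–4–3–5–6–1 form a cycle, so G is not a tree and its treewidth is at least 2. Therefore the treewidth is 2.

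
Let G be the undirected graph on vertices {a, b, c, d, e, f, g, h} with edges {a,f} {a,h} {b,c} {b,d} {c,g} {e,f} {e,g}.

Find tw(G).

A width-1 tree decomposition is:
Bags: B1 = {b, d}  B2 = {b, c}  B3 = {c, g}  B4 = {e, g}  B5 = {e, f}  B6 = {a, f}  B7 = {a, h}
Tree: B1–B2, B2–B3, B3–B4, B4–B5, B5–B6, B6–B7
Each bag holds 2 vertices, so the decomposition has width 1, which upper-bounds the treewidth. G has an edge, so its treewidth is at least 1. Hence tw(G) = 1 exactly.

1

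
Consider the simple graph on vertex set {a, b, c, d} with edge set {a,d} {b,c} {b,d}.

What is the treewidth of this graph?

A width-1 tree decomposition is:
Bags: B1 = {b, d}  B2 = {a, d}  B3 = {b, c}
Tree: B1–B2, B1–B3
Each bag holds 2 vertices, so the decomposition has width 1, which upper-bounds the treewidth. G has an edge, so its treewidth is at least 1. The upper and lower bounds meet at 1, so that is the treewidth.

1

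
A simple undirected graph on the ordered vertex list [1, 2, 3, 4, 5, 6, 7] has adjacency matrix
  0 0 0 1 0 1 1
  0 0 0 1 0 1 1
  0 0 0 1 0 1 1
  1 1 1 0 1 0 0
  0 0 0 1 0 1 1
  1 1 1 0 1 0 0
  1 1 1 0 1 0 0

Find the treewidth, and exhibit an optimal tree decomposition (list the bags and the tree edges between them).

Every bag has size at most 4, so the width is 4 − 1 = 3 and tw(G) ≤ 3. For the lower bound: the 4 vertex sets {1,7}, {5,6}, {4}, {2} are disjoint, each induces a connected subgraph, and every pair is joined by at least one edge of G. Contracting each set to a single vertex therefore yields K_{4} as a minor, and since treewidth is minor-monotone, tw(G) ≥ tw(K_{4}) = 3. Hence tw(G) = 3 exactly.

Treewidth 3.
One optimal decomposition is:
Bags: B1 = {1, 4, 6, 7}  B2 = {4, 5, 6, 7}  B3 = {2, 4, 6, 7}  B4 = {3, 4, 6, 7}
Tree: B1–B2, B2–B3, B3–B4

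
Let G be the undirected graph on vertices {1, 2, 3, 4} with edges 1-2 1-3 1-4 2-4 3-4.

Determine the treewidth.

A width-2 tree decomposition is:
Bags: B1 = {1, 3, 4}  B2 = {1, 2, 4}
Tree: B1–B2
Each bag holds 3 vertices, so the decomposition has width 2, which upper-bounds the treewidth. Conversely, {1, 2, 4} is a clique of size 3, and the vertices of any clique must share a bag in every tree decomposition; so some bag has ≥ 3 vertices and tw(G) ≥ 2. Therefore the treewidth is 2.

2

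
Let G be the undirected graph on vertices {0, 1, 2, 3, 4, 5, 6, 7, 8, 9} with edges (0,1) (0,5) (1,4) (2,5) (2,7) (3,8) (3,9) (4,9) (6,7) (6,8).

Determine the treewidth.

2

A width-2 tree decomposition is:
Bags: B1 = {1, 4, 9}  B2 = {0, 1, 9}  B3 = {0, 5, 9}  B4 = {2, 5, 9}  B5 = {2, 7, 9}  B6 = {6, 7, 9}  B7 = {6, 8, 9}  B8 = {3, 8, 9}
Tree: B1–B2, B2–B3, B3–B4, B4–B5, B5–B6, B6–B7, B7–B8
The largest bag has 3 vertices, giving width 2; this decomposition certifies tw(G) ≤ 2. Since 9–4–1–0–5–2–7–6–8–3–9 is a cycle in G, G is not acyclic. Forests are exactly the graphs of treewidth ≤ 1, so tw(G) ≥ 2. Combining the bounds, tw(G) = 2.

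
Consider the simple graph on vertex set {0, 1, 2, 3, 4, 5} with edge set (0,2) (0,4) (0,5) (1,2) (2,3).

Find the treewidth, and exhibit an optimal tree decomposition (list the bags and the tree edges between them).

The largest bag has 2 vertices, giving width 1; this decomposition certifies tw(G) ≤ 1. G has an edge, so its treewidth is at least 1. Hence tw(G) = 1 exactly.

Treewidth 1.
Bags: B1 = {1, 2}  B2 = {2, 3}  B3 = {0, 2}  B4 = {0, 5}  B5 = {0, 4}
Tree: B1–B2, B2–B3, B3–B4, B3–B5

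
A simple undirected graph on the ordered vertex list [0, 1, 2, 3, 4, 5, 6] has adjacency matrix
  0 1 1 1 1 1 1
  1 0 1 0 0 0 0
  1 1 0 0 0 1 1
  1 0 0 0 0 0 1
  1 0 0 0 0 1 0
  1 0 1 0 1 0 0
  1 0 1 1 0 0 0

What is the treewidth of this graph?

2

A width-2 tree decomposition is:
Bags: B1 = {0, 2, 6}  B2 = {0, 3, 6}  B3 = {0, 2, 5}  B4 = {0, 4, 5}  B5 = {0, 1, 2}
Tree: B1–B2, B1–B3, B3–B4, B3–B5
Each bag holds 3 vertices, so the decomposition has width 2, which upper-bounds the treewidth. Conversely, {0, 1, 2} is a clique of size 3, and the vertices of any clique must share a bag in every tree decomposition; so some bag has ≥ 3 vertices and tw(G) ≥ 2. Hence tw(G) = 2 exactly.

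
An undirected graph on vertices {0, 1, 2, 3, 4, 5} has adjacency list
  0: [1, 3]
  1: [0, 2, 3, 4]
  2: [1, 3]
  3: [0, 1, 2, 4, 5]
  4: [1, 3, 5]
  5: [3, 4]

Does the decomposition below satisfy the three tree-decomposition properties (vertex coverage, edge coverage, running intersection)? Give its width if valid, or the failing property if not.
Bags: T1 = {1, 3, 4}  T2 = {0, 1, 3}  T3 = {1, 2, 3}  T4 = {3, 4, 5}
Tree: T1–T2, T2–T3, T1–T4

Yes; width 2.

Checking the three conditions: (i) the bags cover all of {0, 1, 2, 3, 4, 5}; (ii) for each edge, some bag contains both endpoints; (iii) the bags containing any fixed vertex form a subtree. All hold, so the decomposition is valid with width 3 − 1 = 2.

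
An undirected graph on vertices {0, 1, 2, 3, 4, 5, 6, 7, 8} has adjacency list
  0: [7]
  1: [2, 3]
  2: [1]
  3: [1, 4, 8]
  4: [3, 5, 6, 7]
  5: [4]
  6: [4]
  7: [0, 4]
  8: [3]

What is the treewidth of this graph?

1

A width-1 tree decomposition is:
Bags: B1 = {4, 5}  B2 = {3, 4}  B3 = {3, 8}  B4 = {1, 3}  B5 = {4, 7}  B6 = {1, 2}  B7 = {4, 6}  B8 = {0, 7}
Tree: B1–B2, B2–B3, B3–B4, B2–B5, B4–B6, B2–B7, B5–B8
Every bag has size at most 2, so the width is 2 − 1 = 1 and tw(G) ≤ 1. Any graph with an edge has treewidth ≥ 1, and G has the edge 5–4. Hence tw(G) = 1 exactly.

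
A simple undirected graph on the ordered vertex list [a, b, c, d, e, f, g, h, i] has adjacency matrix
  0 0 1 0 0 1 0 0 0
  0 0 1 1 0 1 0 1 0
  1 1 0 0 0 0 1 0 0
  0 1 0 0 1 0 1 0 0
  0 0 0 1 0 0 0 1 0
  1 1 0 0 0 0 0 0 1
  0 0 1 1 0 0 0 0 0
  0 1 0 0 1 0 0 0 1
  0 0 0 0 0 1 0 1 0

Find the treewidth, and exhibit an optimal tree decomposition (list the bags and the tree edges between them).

The largest bag has 4 vertices, giving width 3; this decomposition certifies tw(G) ≤ 3. For the lower bound: the 4 vertex sets {e,h,i}, {d}, {b}, {a,c,f,g} are disjoint, each induces a connected subgraph, and every pair is joined by at least one edge of G. Contracting each set to a single vertex therefore yields K_{4} as a minor, and since treewidth is minor-monotone, tw(G) ≥ tw(K_{4}) = 3. Combining the bounds, tw(G) = 3.

Treewidth 3.
Bags: B1 = {d, e, h, i}  B2 = {b, d, h, i}  B3 = {b, d, f, i}  B4 = {b, d, f, g}  B5 = {b, c, f, g}  B6 = {a, c, f, g}
Tree: B1–B2, B2–B3, B3–B4, B4–B5, B5–B6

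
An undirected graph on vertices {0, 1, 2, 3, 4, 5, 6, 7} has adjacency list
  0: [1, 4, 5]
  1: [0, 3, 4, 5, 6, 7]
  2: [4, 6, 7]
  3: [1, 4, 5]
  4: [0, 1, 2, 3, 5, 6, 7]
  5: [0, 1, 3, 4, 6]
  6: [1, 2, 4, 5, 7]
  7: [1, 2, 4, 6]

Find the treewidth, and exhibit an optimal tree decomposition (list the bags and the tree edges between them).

Treewidth 3.
Bags: B1 = {1, 3, 4, 5}  B2 = {1, 4, 5, 6}  B3 = {1, 4, 6, 7}  B4 = {0, 1, 4, 5}  B5 = {2, 4, 6, 7}
Tree: B1–B2, B2–B3, B1–B4, B3–B5

Each bag holds 4 vertices, so the decomposition has width 3, which upper-bounds the treewidth. On the other hand G contains the 4-clique {0, 1, 4, 5}. A clique must lie in a single bag of any decomposition, so no decomposition can have width below 3. Combining the bounds, tw(G) = 3.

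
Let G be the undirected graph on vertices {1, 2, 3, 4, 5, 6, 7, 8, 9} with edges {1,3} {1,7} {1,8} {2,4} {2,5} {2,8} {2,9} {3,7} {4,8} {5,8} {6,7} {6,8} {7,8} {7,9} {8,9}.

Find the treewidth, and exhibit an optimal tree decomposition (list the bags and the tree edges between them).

Every bag has size at most 3, so the width is 3 − 1 = 2 and tw(G) ≤ 2. For the lower bound, the 3 vertices {1, 7, 8} are pairwise adjacent, and any tree decomposition puts a clique entirely inside one bag — forcing width ≥ 2. The upper and lower bounds meet at 2, so that is the treewidth.

Treewidth 2.
One such decomposition:
Bags: B1 = {2, 8, 9}  B2 = {2, 4, 8}  B3 = {7, 8, 9}  B4 = {1, 7, 8}  B5 = {2, 5, 8}  B6 = {1, 3, 7}  B7 = {6, 7, 8}
Tree: B1–B2, B1–B3, B3–B4, B2–B5, B4–B6, B3–B7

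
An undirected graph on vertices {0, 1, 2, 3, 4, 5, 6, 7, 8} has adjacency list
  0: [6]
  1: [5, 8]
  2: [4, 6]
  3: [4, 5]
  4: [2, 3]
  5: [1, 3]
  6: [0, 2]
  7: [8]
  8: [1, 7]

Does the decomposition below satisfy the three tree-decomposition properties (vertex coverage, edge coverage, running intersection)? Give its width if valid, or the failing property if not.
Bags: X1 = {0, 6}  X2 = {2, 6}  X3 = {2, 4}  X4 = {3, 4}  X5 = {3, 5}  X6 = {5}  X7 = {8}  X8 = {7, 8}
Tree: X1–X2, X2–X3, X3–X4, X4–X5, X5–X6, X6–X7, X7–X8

No — vertex 1 appears in no bag.

A tree decomposition must satisfy three properties: every vertex lies in some bag; for every edge, both endpoints lie together in some bag; and for every vertex, the bags containing it form a connected subtree. Here vertex 1 appears in no bag, so the decomposition is invalid.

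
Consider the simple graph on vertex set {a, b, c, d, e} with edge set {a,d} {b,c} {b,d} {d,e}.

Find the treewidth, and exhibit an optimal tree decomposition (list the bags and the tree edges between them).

The largest bag has 2 vertices, giving width 1; this decomposition certifies tw(G) ≤ 1. Any graph with an edge has treewidth ≥ 1, and G has the edge d–a. The upper and lower bounds meet at 1, so that is the treewidth.

Treewidth 1.
One such decomposition:
Bags: B1 = {a, d}  B2 = {b, d}  B3 = {d, e}  B4 = {b, c}
Tree: B1–B2, B1–B3, B2–B4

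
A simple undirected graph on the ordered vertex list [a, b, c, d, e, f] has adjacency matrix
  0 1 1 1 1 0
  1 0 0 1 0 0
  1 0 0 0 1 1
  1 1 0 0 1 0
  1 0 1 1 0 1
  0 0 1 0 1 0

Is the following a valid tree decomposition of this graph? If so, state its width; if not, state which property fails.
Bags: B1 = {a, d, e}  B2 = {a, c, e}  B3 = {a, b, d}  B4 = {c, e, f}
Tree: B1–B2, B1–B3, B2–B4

Vertex coverage: the bags together contain {a, b, c, d, e, f}, the full vertex set. Edge coverage: each edge of G has both endpoints in at least one bag. Running intersection: for every vertex, the bags containing it form a connected subtree. All three properties hold, so this is a valid tree decomposition of width max|bag| − 1 = 2, and hence tw(G) ≤ 2.

Yes; width 2.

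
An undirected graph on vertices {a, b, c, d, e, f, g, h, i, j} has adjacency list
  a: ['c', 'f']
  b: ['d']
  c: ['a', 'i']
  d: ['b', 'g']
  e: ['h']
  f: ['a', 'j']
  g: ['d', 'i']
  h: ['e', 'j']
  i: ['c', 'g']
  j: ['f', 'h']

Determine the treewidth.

A width-1 tree decomposition is:
Bags: B1 = {b, d}  B2 = {d, g}  B3 = {g, i}  B4 = {c, i}  B5 = {a, c}  B6 = {a, f}  B7 = {f, j}  B8 = {h, j}  B9 = {e, h}
Tree: B1–B2, B2–B3, B3–B4, B4–B5, B5–B6, B6–B7, B7–B8, B8–B9
The largest bag has 2 vertices, giving width 1; this decomposition certifies tw(G) ≤ 1. Any graph with an edge has treewidth ≥ 1, and G has the edge b–d. Combining the bounds, tw(G) = 1.

1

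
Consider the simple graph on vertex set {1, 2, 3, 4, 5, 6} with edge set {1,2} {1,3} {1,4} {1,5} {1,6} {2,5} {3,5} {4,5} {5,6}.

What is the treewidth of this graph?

A width-2 tree decomposition is:
Bags: B1 = {1, 2, 5}  B2 = {1, 5, 6}  B3 = {1, 3, 5}  B4 = {1, 4, 5}
Tree: B1–B2, B2–B3, B1–B4
Every bag has size at most 3, so the width is 3 − 1 = 2 and tw(G) ≤ 2. Conversely, {1, 2, 5} is a clique of size 3, and the vertices of any clique must share a bag in every tree decomposition; so some bag has ≥ 3 vertices and tw(G) ≥ 2. Hence tw(G) = 2 exactly.

2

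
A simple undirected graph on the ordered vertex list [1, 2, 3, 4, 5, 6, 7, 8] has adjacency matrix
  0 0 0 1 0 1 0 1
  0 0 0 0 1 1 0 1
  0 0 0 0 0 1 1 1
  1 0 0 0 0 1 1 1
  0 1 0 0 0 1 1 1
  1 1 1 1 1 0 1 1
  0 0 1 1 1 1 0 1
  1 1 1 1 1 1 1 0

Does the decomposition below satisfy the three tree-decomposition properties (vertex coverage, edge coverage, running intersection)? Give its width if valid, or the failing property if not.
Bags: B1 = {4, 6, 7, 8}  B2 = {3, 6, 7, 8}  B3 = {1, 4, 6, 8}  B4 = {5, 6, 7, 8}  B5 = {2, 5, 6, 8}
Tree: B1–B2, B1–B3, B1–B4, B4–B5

Vertex coverage: the bags together contain {1, 2, 3, 4, 5, 6, 7, 8}, the full vertex set. Edge coverage: each edge of G has both endpoints in at least one bag. Running intersection: for every vertex, the bags containing it form a connected subtree. All three properties hold, so this is a valid tree decomposition of width max|bag| − 1 = 3, and hence tw(G) ≤ 3.

Yes; width 3.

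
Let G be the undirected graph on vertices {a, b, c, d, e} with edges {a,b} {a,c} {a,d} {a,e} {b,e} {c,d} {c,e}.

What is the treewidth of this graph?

A width-2 tree decomposition is:
Bags: B1 = {a, c, d}  B2 = {a, c, e}  B3 = {a, b, e}
Tree: B1–B2, B2–B3
The largest bag has 3 vertices, giving width 2; this decomposition certifies tw(G) ≤ 2. For the lower bound, the 3 vertices {a, c, d} are pairwise adjacent, and any tree decomposition puts a clique entirely inside one bag — forcing width ≥ 2. Therefore the treewidth is 2.

2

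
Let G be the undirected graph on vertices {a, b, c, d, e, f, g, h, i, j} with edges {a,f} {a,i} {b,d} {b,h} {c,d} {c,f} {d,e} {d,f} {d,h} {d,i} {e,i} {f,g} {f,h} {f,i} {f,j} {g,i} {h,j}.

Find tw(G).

2

A width-2 tree decomposition is:
Bags: B1 = {d, f, h}  B2 = {f, h, j}  B3 = {d, f, i}  B4 = {f, g, i}  B5 = {a, f, i}  B6 = {c, d, f}  B7 = {d, e, i}  B8 = {b, d, h}
Tree: B1–B2, B1–B3, B3–B4, B3–B5, B1–B6, B3–B7, B1–B8
The largest bag has 3 vertices, giving width 2; this decomposition certifies tw(G) ≤ 2. On the other hand G contains the 3-clique {d, e, i}. A clique must lie in a single bag of any decomposition, so no decomposition can have width below 2. Combining the bounds, tw(G) = 2.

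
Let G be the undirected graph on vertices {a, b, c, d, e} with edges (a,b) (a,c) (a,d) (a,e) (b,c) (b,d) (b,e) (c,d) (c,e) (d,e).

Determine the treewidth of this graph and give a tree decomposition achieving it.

With just one bag of size 5, the width is 5 − 1 = 4, so tw(G) ≤ 4. On the other hand G contains the 5-clique {a, b, c, d, e}. A clique must lie in a single bag of any decomposition, so no decomposition can have width below 4. Therefore the treewidth is 4.

Treewidth 4.
One such decomposition:
Bags: B1 = {a, b, c, d, e}
Tree: (single bag)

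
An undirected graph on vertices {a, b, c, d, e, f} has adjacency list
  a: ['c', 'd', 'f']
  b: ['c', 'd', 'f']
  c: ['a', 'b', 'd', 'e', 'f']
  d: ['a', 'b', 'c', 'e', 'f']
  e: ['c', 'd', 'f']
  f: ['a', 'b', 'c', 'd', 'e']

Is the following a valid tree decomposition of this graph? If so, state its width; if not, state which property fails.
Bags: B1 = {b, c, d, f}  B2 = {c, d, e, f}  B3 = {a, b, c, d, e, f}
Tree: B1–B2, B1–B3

A tree decomposition must satisfy three properties: every vertex lies in some bag; for every edge, both endpoints lie together in some bag; and for every vertex, the bags containing it form a connected subtree. Here bags containing vertex e are not connected in the tree, so the decomposition is invalid.

No — bags containing vertex e are not connected in the tree.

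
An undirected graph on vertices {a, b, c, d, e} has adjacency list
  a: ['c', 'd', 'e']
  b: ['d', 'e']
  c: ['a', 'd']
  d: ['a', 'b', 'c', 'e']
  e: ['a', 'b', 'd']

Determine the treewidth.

A width-2 tree decomposition is:
Bags: B1 = {a, c, d}  B2 = {a, d, e}  B3 = {b, d, e}
Tree: B1–B2, B2–B3
The largest bag has 3 vertices, giving width 2; this decomposition certifies tw(G) ≤ 2. On the other hand G contains the 3-clique {a, d, e}. A clique must lie in a single bag of any decomposition, so no decomposition can have width below 2. Combining the bounds, tw(G) = 2.

2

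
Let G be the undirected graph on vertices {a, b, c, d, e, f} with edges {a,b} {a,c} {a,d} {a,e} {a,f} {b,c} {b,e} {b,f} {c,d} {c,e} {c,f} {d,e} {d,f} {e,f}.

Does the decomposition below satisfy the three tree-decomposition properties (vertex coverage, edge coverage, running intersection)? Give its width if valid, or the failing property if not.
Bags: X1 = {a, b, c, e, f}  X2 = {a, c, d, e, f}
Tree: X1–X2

Vertex coverage: the bags together contain {a, b, c, d, e, f}, the full vertex set. Edge coverage: each edge of G has both endpoints in at least one bag. Running intersection: for every vertex, the bags containing it form a connected subtree. All three properties hold, so this is a valid tree decomposition of width max|bag| − 1 = 4, and hence tw(G) ≤ 4.

Yes; width 4.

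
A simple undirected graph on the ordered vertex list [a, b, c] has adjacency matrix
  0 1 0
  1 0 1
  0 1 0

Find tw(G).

A width-1 tree decomposition is:
Bags: B1 = {a, b}  B2 = {b, c}
Tree: B1–B2
The largest bag has 2 vertices, giving width 1; this decomposition certifies tw(G) ≤ 1. Since G has at least one edge (e.g. a–b), it is not an edgeless graph, so tw(G) ≥ 1. The upper and lower bounds meet at 1, so that is the treewidth.

1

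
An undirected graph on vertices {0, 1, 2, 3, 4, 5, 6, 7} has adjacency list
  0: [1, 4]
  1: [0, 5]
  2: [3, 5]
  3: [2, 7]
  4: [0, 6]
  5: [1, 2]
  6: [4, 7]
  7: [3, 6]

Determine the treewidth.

A width-2 tree decomposition is:
Bags: B1 = {1, 2, 5}  B2 = {1, 2, 3}  B3 = {1, 3, 7}  B4 = {1, 6, 7}  B5 = {1, 4, 6}  B6 = {0, 1, 4}
Tree: B1–B2, B2–B3, B3–B4, B4–B5, B5–B6
The largest bag has 3 vertices, giving width 2; this decomposition certifies tw(G) ≤ 2. The edges 1–5–2–3–7–6–4–0–1 form a cycle, so G is not a tree and its treewidth is at least 2. The upper and lower bounds meet at 2, so that is the treewidth.

2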